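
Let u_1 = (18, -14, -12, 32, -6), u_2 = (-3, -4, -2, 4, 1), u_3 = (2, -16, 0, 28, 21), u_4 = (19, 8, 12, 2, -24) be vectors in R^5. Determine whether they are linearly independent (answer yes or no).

Form the matrix with these vectors as rows and row reduce.
R2 ← R2 + (1/6)·R1: [0, -19/3, -4, 28/3, 0]
R3 ← R3 − (1/9)·R1: [0, -130/9, 4/3, 220/9, 65/3]
R4 ← R4 − (19/18)·R1: [0, 205/9, 74/3, -286/9, -53/3]
R3 ← R3 − (130/57)·R2: [0, 0, 596/57, 60/19, 65/3]
R4 ← R4 + (205/57)·R2: [0, 0, 586/57, 34/19, -53/3]
R4 ← R4 − (293/298)·R3: [0, 0, 0, -196/149, -11613/298]
4 nonzero rows, so the 4 vectors span a space of dimension 4.
Since 4 = 4, the vectors are linearly independent.

yes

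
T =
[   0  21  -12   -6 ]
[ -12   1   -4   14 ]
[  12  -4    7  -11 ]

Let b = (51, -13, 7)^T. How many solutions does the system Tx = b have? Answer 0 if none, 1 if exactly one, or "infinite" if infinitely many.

infinite

Row reduce the augmented matrix [T | b].
Swap R1 ↔ R2
R3 ← R3 + R1: [0, -3, 3, 3, -6]
R3 ← R3 + (1/7)·R2: [0, 0, 9/7, 15/7, 9/7]
The echelon form has 3 nonzero rows, and every pivot lies in the first 4 columns, so rank(T) = rank([T|b]) = 3.
The system is consistent.
rank = 3 < 4 unknowns, so there are infinitely many solutions.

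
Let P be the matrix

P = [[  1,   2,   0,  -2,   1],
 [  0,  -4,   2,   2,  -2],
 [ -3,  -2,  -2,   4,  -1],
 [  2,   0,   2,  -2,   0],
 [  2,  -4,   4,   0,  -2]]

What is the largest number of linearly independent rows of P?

Row reduce to echelon form.
R3 ← R3 + (3)·R1: [0, 4, -2, -2, 2]
R4 ← R4 − (2)·R1: [0, -4, 2, 2, -2]
R5 ← R5 − (2)·R1: [0, -8, 4, 4, -4]
R3 ← R3 + R2: [0, 0, 0, 0, 0]
R4 ← R4 − R2: [0, 0, 0, 0, 0]
R5 ← R5 − (2)·R2: [0, 0, 0, 0, 0]
Echelon form has 2 nonzero rows, so rank(P) = 2.
The rank gives the maximum number of linearly independent rows: 2.

2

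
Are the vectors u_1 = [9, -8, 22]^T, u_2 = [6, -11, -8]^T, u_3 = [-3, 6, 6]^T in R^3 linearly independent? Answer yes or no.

Form the matrix with these vectors as rows and row reduce.
R2 ← R2 − (2/3)·R1: [0, -17/3, -68/3]
R3 ← R3 + (1/3)·R1: [0, 10/3, 40/3]
R3 ← R3 + (10/17)·R2: [0, 0, 0]
2 nonzero rows, so the 3 vectors span a space of dimension 2.
Since 2 < 3, the vectors are linearly dependent.

no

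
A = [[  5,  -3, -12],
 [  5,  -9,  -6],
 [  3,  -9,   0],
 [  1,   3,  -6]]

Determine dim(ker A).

Row reduce to echelon form.
R2 ← R2 − R1: [0, -6, 6]
R3 ← R3 − (3/5)·R1: [0, -36/5, 36/5]
R4 ← R4 − (1/5)·R1: [0, 18/5, -18/5]
R3 ← R3 − (6/5)·R2: [0, 0, 0]
R4 ← R4 + (3/5)·R2: [0, 0, 0]
2 nonzero rows, so rank(A) = 2.
A has 3 columns; by rank–nullity, nullity = 3 − 2 = 1.

1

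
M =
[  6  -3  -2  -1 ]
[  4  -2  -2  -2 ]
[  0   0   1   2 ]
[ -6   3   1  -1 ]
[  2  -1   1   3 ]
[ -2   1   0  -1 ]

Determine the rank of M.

Row reduce to echelon form.
R2 ← R2 − (2/3)·R1: [0, 0, -2/3, -4/3]
R4 ← R4 + R1: [0, 0, -1, -2]
R5 ← R5 − (1/3)·R1: [0, 0, 5/3, 10/3]
R6 ← R6 + (1/3)·R1: [0, 0, -2/3, -4/3]
R3 ← R3 + (3/2)·R2: [0, 0, 0, 0]
R4 ← R4 − (3/2)·R2: [0, 0, 0, 0]
R5 ← R5 + (5/2)·R2: [0, 0, 0, 0]
R6 ← R6 − R2: [0, 0, 0, 0]
Echelon form has 2 nonzero rows, so rank(M) = 2.

2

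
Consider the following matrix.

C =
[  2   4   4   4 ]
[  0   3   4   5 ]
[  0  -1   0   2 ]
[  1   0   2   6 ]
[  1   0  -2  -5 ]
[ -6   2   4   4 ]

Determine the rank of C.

3

Row reduce to echelon form.
R4 ← R4 − (1/2)·R1: [0, -2, 0, 4]
R5 ← R5 − (1/2)·R1: [0, -2, -4, -7]
R6 ← R6 + (3)·R1: [0, 14, 16, 16]
R3 ← R3 + (1/3)·R2: [0, 0, 4/3, 11/3]
R4 ← R4 + (2/3)·R2: [0, 0, 8/3, 22/3]
R5 ← R5 + (2/3)·R2: [0, 0, -4/3, -11/3]
R6 ← R6 − (14/3)·R2: [0, 0, -8/3, -22/3]
R4 ← R4 − (2)·R3: [0, 0, 0, 0]
R5 ← R5 + R3: [0, 0, 0, 0]
R6 ← R6 + (2)·R3: [0, 0, 0, 0]
Echelon form has 3 nonzero rows, so rank(C) = 3.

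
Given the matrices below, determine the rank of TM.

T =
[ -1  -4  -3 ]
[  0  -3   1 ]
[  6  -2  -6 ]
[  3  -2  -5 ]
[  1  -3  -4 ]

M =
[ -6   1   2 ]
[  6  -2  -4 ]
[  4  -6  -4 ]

3

First compute TM:
[[-30,  25,  26],
 [-14,   0,   8],
 [-72,  46,  44],
 [-50,  37,  34],
 [-40,  31,  30]]
Now row reduce the product.
R2 ← R2 − (7/15)·R1: [0, -35/3, -62/15]
R3 ← R3 − (12/5)·R1: [0, -14, -92/5]
R4 ← R4 − (5/3)·R1: [0, -14/3, -28/3]
R5 ← R5 − (4/3)·R1: [0, -7/3, -14/3]
R3 ← R3 − (6/5)·R2: [0, 0, -336/25]
R4 ← R4 − (2/5)·R2: [0, 0, -192/25]
R5 ← R5 − (1/5)·R2: [0, 0, -96/25]
R4 ← R4 − (4/7)·R3: [0, 0, 0]
R5 ← R5 − (2/7)·R3: [0, 0, 0]
3 nonzero rows, so rank(TM) = 3.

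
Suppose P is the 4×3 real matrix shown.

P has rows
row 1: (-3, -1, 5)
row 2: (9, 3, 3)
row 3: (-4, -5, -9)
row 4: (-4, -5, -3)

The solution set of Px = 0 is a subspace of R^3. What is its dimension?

0

Row reduce to echelon form.
R2 ← R2 + (3)·R1: [0, 0, 18]
R3 ← R3 − (4/3)·R1: [0, -11/3, -47/3]
R4 ← R4 − (4/3)·R1: [0, -11/3, -29/3]
Swap R2 ↔ R3
R4 ← R4 − R2: [0, 0, 6]
R4 ← R4 − (1/3)·R3: [0, 0, 0]
3 nonzero rows, so rank(P) = 3.
P has 3 columns; by rank–nullity, nullity = 3 − 3 = 0.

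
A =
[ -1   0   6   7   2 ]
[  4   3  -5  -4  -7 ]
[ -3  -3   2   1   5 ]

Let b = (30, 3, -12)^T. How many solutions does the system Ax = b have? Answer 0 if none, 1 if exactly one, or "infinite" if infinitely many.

Row reduce the augmented matrix [A | b].
R2 ← R2 + (4)·R1: [0, 3, 19, 24, 1, 123]
R3 ← R3 − (3)·R1: [0, -3, -16, -20, -1, -102]
R3 ← R3 + R2: [0, 0, 3, 4, 0, 21]
The echelon form has 3 nonzero rows, and every pivot lies in the first 5 columns, so rank(A) = rank([A|b]) = 3.
The system is consistent.
rank = 3 < 5 unknowns, so there are infinitely many solutions.

infinite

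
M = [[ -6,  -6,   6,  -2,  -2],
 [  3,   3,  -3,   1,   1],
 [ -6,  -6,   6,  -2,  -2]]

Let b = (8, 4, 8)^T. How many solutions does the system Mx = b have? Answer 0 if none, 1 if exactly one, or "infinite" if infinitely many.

0

Row reduce the augmented matrix [M | b].
R2 ← R2 + (1/2)·R1: [0, 0, 0, 0, 0, 8]
R3 ← R3 − R1: [0, 0, 0, 0, 0, 0]
The echelon form has 2 nonzero rows; the last pivot sits in the augmented column, so rank(M) = 1 but rank([M|b]) = 2.
Since the ranks differ, the system is inconsistent.
It has no solutions.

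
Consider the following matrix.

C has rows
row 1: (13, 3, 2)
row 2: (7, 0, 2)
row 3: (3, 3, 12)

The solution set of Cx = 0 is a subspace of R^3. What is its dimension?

0

Row reduce to echelon form.
R2 ← R2 − (7/13)·R1: [0, -21/13, 12/13]
R3 ← R3 − (3/13)·R1: [0, 30/13, 150/13]
R3 ← R3 + (10/7)·R2: [0, 0, 90/7]
3 nonzero rows, so rank(C) = 3.
C has 3 columns; by rank–nullity, nullity = 3 − 3 = 0.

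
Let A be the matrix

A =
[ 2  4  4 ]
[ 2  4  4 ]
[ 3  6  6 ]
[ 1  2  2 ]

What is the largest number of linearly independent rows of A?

1

Row reduce to echelon form.
R2 ← R2 − R1: [0, 0, 0]
R3 ← R3 − (3/2)·R1: [0, 0, 0]
R4 ← R4 − (1/2)·R1: [0, 0, 0]
Echelon form has 1 nonzero row, so rank(A) = 1.
The rank gives the maximum number of linearly independent rows: 1.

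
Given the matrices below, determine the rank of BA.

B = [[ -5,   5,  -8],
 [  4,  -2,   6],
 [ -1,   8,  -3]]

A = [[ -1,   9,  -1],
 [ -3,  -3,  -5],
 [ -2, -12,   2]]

First compute BA:
[[  6,  36, -36],
 [-10, -30,  18],
 [-17,   3, -45]]
Now row reduce the product.
R2 ← R2 + (5/3)·R1: [0, 30, -42]
R3 ← R3 + (17/6)·R1: [0, 105, -147]
R3 ← R3 − (7/2)·R2: [0, 0, 0]
2 nonzero rows, so rank(BA) = 2.

2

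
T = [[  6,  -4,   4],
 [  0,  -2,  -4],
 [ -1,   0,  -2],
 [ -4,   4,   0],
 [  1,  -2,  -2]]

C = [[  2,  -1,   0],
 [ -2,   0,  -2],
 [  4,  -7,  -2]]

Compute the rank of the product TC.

First compute TC:
[[ 36, -34,   0],
 [-12,  28,  12],
 [-10,  15,   4],
 [-16,   4,  -8],
 [ -2,  13,   8]]
Now row reduce the product.
R2 ← R2 + (1/3)·R1: [0, 50/3, 12]
R3 ← R3 + (5/18)·R1: [0, 50/9, 4]
R4 ← R4 + (4/9)·R1: [0, -100/9, -8]
R5 ← R5 + (1/18)·R1: [0, 100/9, 8]
R3 ← R3 − (1/3)·R2: [0, 0, 0]
R4 ← R4 + (2/3)·R2: [0, 0, 0]
R5 ← R5 − (2/3)·R2: [0, 0, 0]
2 nonzero rows, so rank(TC) = 2.

2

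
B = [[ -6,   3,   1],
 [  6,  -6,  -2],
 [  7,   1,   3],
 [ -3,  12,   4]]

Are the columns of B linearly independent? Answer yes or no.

yes

Row reduce B to echelon form.
R2 ← R2 + R1: [0, -3, -1]
R3 ← R3 + (7/6)·R1: [0, 9/2, 25/6]
R4 ← R4 − (1/2)·R1: [0, 21/2, 7/2]
R3 ← R3 + (3/2)·R2: [0, 0, 8/3]
R4 ← R4 + (7/2)·R2: [0, 0, 0]
3 pivots among 3 columns.
Every column is a pivot column, so the columns are linearly independent.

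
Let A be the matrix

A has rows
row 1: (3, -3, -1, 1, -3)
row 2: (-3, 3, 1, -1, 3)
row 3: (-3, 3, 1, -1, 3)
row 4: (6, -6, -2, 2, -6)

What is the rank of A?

1

Row reduce to echelon form.
R2 ← R2 + R1: [0, 0, 0, 0, 0]
R3 ← R3 + R1: [0, 0, 0, 0, 0]
R4 ← R4 − (2)·R1: [0, 0, 0, 0, 0]
Echelon form has 1 nonzero row, so rank(A) = 1.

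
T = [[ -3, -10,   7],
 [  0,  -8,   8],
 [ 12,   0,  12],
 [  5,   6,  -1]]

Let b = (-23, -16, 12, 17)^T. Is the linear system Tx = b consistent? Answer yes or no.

Row reduce the augmented matrix [T | b].
R3 ← R3 + (4)·R1: [0, -40, 40, -80]
R4 ← R4 + (5/3)·R1: [0, -32/3, 32/3, -64/3]
R3 ← R3 − (5)·R2: [0, 0, 0, 0]
R4 ← R4 − (4/3)·R2: [0, 0, 0, 0]
The echelon form has 2 nonzero rows, and every pivot lies in the first 3 columns, so rank(T) = rank([T|b]) = 2.
The system is consistent.

yes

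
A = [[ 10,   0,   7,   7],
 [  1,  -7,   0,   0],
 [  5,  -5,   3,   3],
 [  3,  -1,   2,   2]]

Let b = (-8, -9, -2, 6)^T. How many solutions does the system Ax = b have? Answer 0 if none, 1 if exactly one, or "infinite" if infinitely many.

Row reduce the augmented matrix [A | b].
R2 ← R2 − (1/10)·R1: [0, -7, -7/10, -7/10, -41/5]
R3 ← R3 − (1/2)·R1: [0, -5, -1/2, -1/2, 2]
R4 ← R4 − (3/10)·R1: [0, -1, -1/10, -1/10, 42/5]
R3 ← R3 − (5/7)·R2: [0, 0, 0, 0, 55/7]
R4 ← R4 − (1/7)·R2: [0, 0, 0, 0, 67/7]
R4 ← R4 − (67/55)·R3: [0, 0, 0, 0, 0]
The echelon form has 3 nonzero rows; the last pivot sits in the augmented column, so rank(A) = 2 but rank([A|b]) = 3.
Since the ranks differ, the system is inconsistent.
It has no solutions.

0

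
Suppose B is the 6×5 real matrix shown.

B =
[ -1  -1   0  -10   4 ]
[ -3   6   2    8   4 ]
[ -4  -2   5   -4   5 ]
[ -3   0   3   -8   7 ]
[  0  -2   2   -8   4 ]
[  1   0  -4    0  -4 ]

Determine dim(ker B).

1

Row reduce to echelon form.
R2 ← R2 − (3)·R1: [0, 9, 2, 38, -8]
R3 ← R3 − (4)·R1: [0, 2, 5, 36, -11]
R4 ← R4 − (3)·R1: [0, 3, 3, 22, -5]
R6 ← R6 + R1: [0, -1, -4, -10, 0]
R3 ← R3 − (2/9)·R2: [0, 0, 41/9, 248/9, -83/9]
R4 ← R4 − (1/3)·R2: [0, 0, 7/3, 28/3, -7/3]
R5 ← R5 + (2/9)·R2: [0, 0, 22/9, 4/9, 20/9]
R6 ← R6 + (1/9)·R2: [0, 0, -34/9, -52/9, -8/9]
R4 ← R4 − (21/41)·R3: [0, 0, 0, -196/41, 98/41]
R5 ← R5 − (22/41)·R3: [0, 0, 0, -588/41, 294/41]
R6 ← R6 + (34/41)·R3: [0, 0, 0, 700/41, -350/41]
R5 ← R5 − (3)·R4: [0, 0, 0, 0, 0]
R6 ← R6 + (25/7)·R4: [0, 0, 0, 0, 0]
4 nonzero rows, so rank(B) = 4.
B has 5 columns; by rank–nullity, nullity = 5 − 4 = 1.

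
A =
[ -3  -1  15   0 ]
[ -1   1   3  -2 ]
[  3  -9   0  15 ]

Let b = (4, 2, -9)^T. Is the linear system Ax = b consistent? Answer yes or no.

Row reduce the augmented matrix [A | b].
R2 ← R2 − (1/3)·R1: [0, 4/3, -2, -2, 2/3]
R3 ← R3 + R1: [0, -10, 15, 15, -5]
R3 ← R3 + (15/2)·R2: [0, 0, 0, 0, 0]
The echelon form has 2 nonzero rows, and every pivot lies in the first 4 columns, so rank(A) = rank([A|b]) = 2.
The system is consistent.

yes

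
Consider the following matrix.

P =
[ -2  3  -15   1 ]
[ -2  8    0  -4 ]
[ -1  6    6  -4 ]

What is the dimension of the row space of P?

Row reduce to echelon form.
R2 ← R2 − R1: [0, 5, 15, -5]
R3 ← R3 − (1/2)·R1: [0, 9/2, 27/2, -9/2]
R3 ← R3 − (9/10)·R2: [0, 0, 0, 0]
Echelon form has 2 nonzero rows, so rank(P) = 2.
The row space has dimension equal to the rank: 2.

2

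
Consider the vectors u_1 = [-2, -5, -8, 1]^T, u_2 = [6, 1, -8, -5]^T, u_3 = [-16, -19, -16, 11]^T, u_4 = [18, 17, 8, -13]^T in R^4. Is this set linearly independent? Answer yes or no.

no

Form the matrix with these vectors as rows and row reduce.
R2 ← R2 + (3)·R1: [0, -14, -32, -2]
R3 ← R3 − (8)·R1: [0, 21, 48, 3]
R4 ← R4 + (9)·R1: [0, -28, -64, -4]
R3 ← R3 + (3/2)·R2: [0, 0, 0, 0]
R4 ← R4 − (2)·R2: [0, 0, 0, 0]
2 nonzero rows, so the 4 vectors span a space of dimension 2.
Since 2 < 4, the vectors are linearly dependent.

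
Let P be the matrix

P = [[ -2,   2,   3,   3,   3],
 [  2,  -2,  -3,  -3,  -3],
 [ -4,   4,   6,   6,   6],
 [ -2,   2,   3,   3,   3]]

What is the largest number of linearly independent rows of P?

Row reduce to echelon form.
R2 ← R2 + R1: [0, 0, 0, 0, 0]
R3 ← R3 − (2)·R1: [0, 0, 0, 0, 0]
R4 ← R4 − R1: [0, 0, 0, 0, 0]
Echelon form has 1 nonzero row, so rank(P) = 1.
The rank gives the maximum number of linearly independent rows: 1.

1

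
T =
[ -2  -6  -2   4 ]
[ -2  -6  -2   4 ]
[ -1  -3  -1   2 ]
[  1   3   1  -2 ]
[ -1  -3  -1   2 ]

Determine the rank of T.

1

Row reduce to echelon form.
R2 ← R2 − R1: [0, 0, 0, 0]
R3 ← R3 − (1/2)·R1: [0, 0, 0, 0]
R4 ← R4 + (1/2)·R1: [0, 0, 0, 0]
R5 ← R5 − (1/2)·R1: [0, 0, 0, 0]
Echelon form has 1 nonzero row, so rank(T) = 1.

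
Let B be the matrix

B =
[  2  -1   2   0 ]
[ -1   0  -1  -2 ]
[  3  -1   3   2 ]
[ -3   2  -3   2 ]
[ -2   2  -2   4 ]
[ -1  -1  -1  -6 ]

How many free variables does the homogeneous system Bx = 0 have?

Row reduce to echelon form.
R2 ← R2 + (1/2)·R1: [0, -1/2, 0, -2]
R3 ← R3 − (3/2)·R1: [0, 1/2, 0, 2]
R4 ← R4 + (3/2)·R1: [0, 1/2, 0, 2]
R5 ← R5 + R1: [0, 1, 0, 4]
R6 ← R6 + (1/2)·R1: [0, -3/2, 0, -6]
R3 ← R3 + R2: [0, 0, 0, 0]
R4 ← R4 + R2: [0, 0, 0, 0]
R5 ← R5 + (2)·R2: [0, 0, 0, 0]
R6 ← R6 − (3)·R2: [0, 0, 0, 0]
2 nonzero rows, so rank(B) = 2.
B has 4 columns; by rank–nullity, nullity = 4 − 2 = 2.

2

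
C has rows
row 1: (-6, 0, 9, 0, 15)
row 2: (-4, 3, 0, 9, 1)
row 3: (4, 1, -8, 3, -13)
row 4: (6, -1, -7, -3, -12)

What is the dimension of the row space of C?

Row reduce to echelon form.
R2 ← R2 − (2/3)·R1: [0, 3, -6, 9, -9]
R3 ← R3 + (2/3)·R1: [0, 1, -2, 3, -3]
R4 ← R4 + R1: [0, -1, 2, -3, 3]
R3 ← R3 − (1/3)·R2: [0, 0, 0, 0, 0]
R4 ← R4 + (1/3)·R2: [0, 0, 0, 0, 0]
Echelon form has 2 nonzero rows, so rank(C) = 2.
The row space has dimension equal to the rank: 2.

2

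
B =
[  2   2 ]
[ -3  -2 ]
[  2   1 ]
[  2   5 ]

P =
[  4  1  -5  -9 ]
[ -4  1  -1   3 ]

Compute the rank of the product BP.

2

First compute BP:
[[  0,   4, -12, -12],
 [ -4,  -5,  17,  21],
 [  4,   3, -11, -15],
 [-12,   7, -15,  -3]]
Now row reduce the product.
Swap R1 ↔ R2
R3 ← R3 + R1: [0, -2, 6, 6]
R4 ← R4 − (3)·R1: [0, 22, -66, -66]
R3 ← R3 + (1/2)·R2: [0, 0, 0, 0]
R4 ← R4 − (11/2)·R2: [0, 0, 0, 0]
2 nonzero rows, so rank(BP) = 2.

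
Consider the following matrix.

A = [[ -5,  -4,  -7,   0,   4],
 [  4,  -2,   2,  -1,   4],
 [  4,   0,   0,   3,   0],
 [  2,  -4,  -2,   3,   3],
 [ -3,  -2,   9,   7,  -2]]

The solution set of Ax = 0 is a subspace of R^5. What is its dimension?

Row reduce to echelon form.
R2 ← R2 + (4/5)·R1: [0, -26/5, -18/5, -1, 36/5]
R3 ← R3 + (4/5)·R1: [0, -16/5, -28/5, 3, 16/5]
R4 ← R4 + (2/5)·R1: [0, -28/5, -24/5, 3, 23/5]
R5 ← R5 − (3/5)·R1: [0, 2/5, 66/5, 7, -22/5]
R3 ← R3 − (8/13)·R2: [0, 0, -44/13, 47/13, -16/13]
R4 ← R4 − (14/13)·R2: [0, 0, -12/13, 53/13, -41/13]
R5 ← R5 + (1/13)·R2: [0, 0, 168/13, 90/13, -50/13]
R4 ← R4 − (3/11)·R3: [0, 0, 0, 34/11, -31/11]
R5 ← R5 + (42/11)·R3: [0, 0, 0, 228/11, -94/11]
R5 ← R5 − (114/17)·R4: [0, 0, 0, 0, 176/17]
5 nonzero rows, so rank(A) = 5.
A has 5 columns; by rank–nullity, nullity = 5 − 5 = 0.

0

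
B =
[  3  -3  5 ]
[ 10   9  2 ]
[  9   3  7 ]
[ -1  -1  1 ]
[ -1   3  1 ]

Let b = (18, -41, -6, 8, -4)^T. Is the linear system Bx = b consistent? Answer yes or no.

yes

Row reduce the augmented matrix [B | b].
R2 ← R2 − (10/3)·R1: [0, 19, -44/3, -101]
R3 ← R3 − (3)·R1: [0, 12, -8, -60]
R4 ← R4 + (1/3)·R1: [0, -2, 8/3, 14]
R5 ← R5 + (1/3)·R1: [0, 2, 8/3, 2]
R3 ← R3 − (12/19)·R2: [0, 0, 24/19, 72/19]
R4 ← R4 + (2/19)·R2: [0, 0, 64/57, 64/19]
R5 ← R5 − (2/19)·R2: [0, 0, 80/19, 240/19]
R4 ← R4 − (8/9)·R3: [0, 0, 0, 0]
R5 ← R5 − (10/3)·R3: [0, 0, 0, 0]
The echelon form has 3 nonzero rows, and every pivot lies in the first 3 columns, so rank(B) = rank([B|b]) = 3.
The system is consistent.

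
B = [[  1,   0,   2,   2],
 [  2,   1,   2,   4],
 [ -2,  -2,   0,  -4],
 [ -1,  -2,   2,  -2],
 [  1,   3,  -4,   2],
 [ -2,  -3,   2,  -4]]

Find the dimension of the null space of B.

Row reduce to echelon form.
R2 ← R2 − (2)·R1: [0, 1, -2, 0]
R3 ← R3 + (2)·R1: [0, -2, 4, 0]
R4 ← R4 + R1: [0, -2, 4, 0]
R5 ← R5 − R1: [0, 3, -6, 0]
R6 ← R6 + (2)·R1: [0, -3, 6, 0]
R3 ← R3 + (2)·R2: [0, 0, 0, 0]
R4 ← R4 + (2)·R2: [0, 0, 0, 0]
R5 ← R5 − (3)·R2: [0, 0, 0, 0]
R6 ← R6 + (3)·R2: [0, 0, 0, 0]
2 nonzero rows, so rank(B) = 2.
B has 4 columns; by rank–nullity, nullity = 4 − 2 = 2.

2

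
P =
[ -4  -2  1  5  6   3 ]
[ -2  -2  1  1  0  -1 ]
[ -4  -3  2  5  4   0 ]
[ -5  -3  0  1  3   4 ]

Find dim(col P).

3

Row reduce to echelon form.
R2 ← R2 − (1/2)·R1: [0, -1, 1/2, -3/2, -3, -5/2]
R3 ← R3 − R1: [0, -1, 1, 0, -2, -3]
R4 ← R4 − (5/4)·R1: [0, -1/2, -5/4, -21/4, -9/2, 1/4]
R3 ← R3 − R2: [0, 0, 1/2, 3/2, 1, -1/2]
R4 ← R4 − (1/2)·R2: [0, 0, -3/2, -9/2, -3, 3/2]
R4 ← R4 + (3)·R3: [0, 0, 0, 0, 0, 0]
Echelon form has 3 nonzero rows, so rank(P) = 3.
The column space has dimension equal to the rank: 3.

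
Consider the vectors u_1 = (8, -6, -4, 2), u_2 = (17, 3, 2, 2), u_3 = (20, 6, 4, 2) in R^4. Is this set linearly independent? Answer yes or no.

Form the matrix with these vectors as rows and row reduce.
R2 ← R2 − (17/8)·R1: [0, 63/4, 21/2, -9/4]
R3 ← R3 − (5/2)·R1: [0, 21, 14, -3]
R3 ← R3 − (4/3)·R2: [0, 0, 0, 0]
2 nonzero rows, so the 3 vectors span a space of dimension 2.
Since 2 < 3, the vectors are linearly dependent.

no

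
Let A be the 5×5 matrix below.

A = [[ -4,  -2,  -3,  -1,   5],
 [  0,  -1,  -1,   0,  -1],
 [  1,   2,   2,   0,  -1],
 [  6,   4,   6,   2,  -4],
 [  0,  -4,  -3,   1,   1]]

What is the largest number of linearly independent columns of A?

Row reduce to echelon form.
R3 ← R3 + (1/4)·R1: [0, 3/2, 5/4, -1/4, 1/4]
R4 ← R4 + (3/2)·R1: [0, 1, 3/2, 1/2, 7/2]
R3 ← R3 + (3/2)·R2: [0, 0, -1/4, -1/4, -5/4]
R4 ← R4 + R2: [0, 0, 1/2, 1/2, 5/2]
R5 ← R5 − (4)·R2: [0, 0, 1, 1, 5]
R4 ← R4 + (2)·R3: [0, 0, 0, 0, 0]
R5 ← R5 + (4)·R3: [0, 0, 0, 0, 0]
Echelon form has 3 nonzero rows, so rank(A) = 3.
The rank gives the maximum number of linearly independent columns: 3.

3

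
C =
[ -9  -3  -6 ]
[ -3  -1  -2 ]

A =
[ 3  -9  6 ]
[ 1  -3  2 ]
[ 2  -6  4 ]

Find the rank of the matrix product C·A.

1

First compute CA:
[[-42, 126, -84],
 [-14,  42, -28]]
Now row reduce the product.
R2 ← R2 − (1/3)·R1: [0, 0, 0]
1 nonzero row, so rank(CA) = 1.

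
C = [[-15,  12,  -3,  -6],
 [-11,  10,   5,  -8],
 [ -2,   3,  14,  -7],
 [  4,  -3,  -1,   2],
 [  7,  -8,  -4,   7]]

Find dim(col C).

Row reduce to echelon form.
R2 ← R2 − (11/15)·R1: [0, 6/5, 36/5, -18/5]
R3 ← R3 − (2/15)·R1: [0, 7/5, 72/5, -31/5]
R4 ← R4 + (4/15)·R1: [0, 1/5, -9/5, 2/5]
R5 ← R5 + (7/15)·R1: [0, -12/5, -27/5, 21/5]
R3 ← R3 − (7/6)·R2: [0, 0, 6, -2]
R4 ← R4 − (1/6)·R2: [0, 0, -3, 1]
R5 ← R5 + (2)·R2: [0, 0, 9, -3]
R4 ← R4 + (1/2)·R3: [0, 0, 0, 0]
R5 ← R5 − (3/2)·R3: [0, 0, 0, 0]
Echelon form has 3 nonzero rows, so rank(C) = 3.
The column space has dimension equal to the rank: 3.

3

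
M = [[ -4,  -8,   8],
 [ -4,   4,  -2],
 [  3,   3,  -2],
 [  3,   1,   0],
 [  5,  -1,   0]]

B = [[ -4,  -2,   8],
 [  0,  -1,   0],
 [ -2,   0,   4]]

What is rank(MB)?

2

First compute MB:
[[  0,  16,   0],
 [ 20,   4, -40],
 [ -8,  -9,  16],
 [-12,  -7,  24],
 [-20,  -9,  40]]
Now row reduce the product.
Swap R1 ↔ R2
R3 ← R3 + (2/5)·R1: [0, -37/5, 0]
R4 ← R4 + (3/5)·R1: [0, -23/5, 0]
R5 ← R5 + R1: [0, -5, 0]
R3 ← R3 + (37/80)·R2: [0, 0, 0]
R4 ← R4 + (23/80)·R2: [0, 0, 0]
R5 ← R5 + (5/16)·R2: [0, 0, 0]
2 nonzero rows, so rank(MB) = 2.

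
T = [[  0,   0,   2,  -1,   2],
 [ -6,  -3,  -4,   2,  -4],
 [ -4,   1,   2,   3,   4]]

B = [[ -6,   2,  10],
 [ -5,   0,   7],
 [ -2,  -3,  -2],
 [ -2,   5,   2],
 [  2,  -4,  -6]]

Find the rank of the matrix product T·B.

3

First compute TB:
[[  2, -19, -18],
 [ 47,  26, -45],
 [ 17, -15, -55]]
Now row reduce the product.
R2 ← R2 − (47/2)·R1: [0, 945/2, 378]
R3 ← R3 − (17/2)·R1: [0, 293/2, 98]
R3 ← R3 − (293/945)·R2: [0, 0, -96/5]
3 nonzero rows, so rank(TB) = 3.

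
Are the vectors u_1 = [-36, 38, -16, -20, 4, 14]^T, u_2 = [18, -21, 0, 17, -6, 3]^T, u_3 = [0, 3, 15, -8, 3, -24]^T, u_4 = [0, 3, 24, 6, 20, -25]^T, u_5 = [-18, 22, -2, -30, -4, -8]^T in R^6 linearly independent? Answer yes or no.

Form the matrix with these vectors as rows and row reduce.
R2 ← R2 + (1/2)·R1: [0, -2, -8, 7, -4, 10]
R5 ← R5 − (1/2)·R1: [0, 3, 6, -20, -6, -15]
R3 ← R3 + (3/2)·R2: [0, 0, 3, 5/2, -3, -9]
R4 ← R4 + (3/2)·R2: [0, 0, 12, 33/2, 14, -10]
R5 ← R5 + (3/2)·R2: [0, 0, -6, -19/2, -12, 0]
R4 ← R4 − (4)·R3: [0, 0, 0, 13/2, 26, 26]
R5 ← R5 + (2)·R3: [0, 0, 0, -9/2, -18, -18]
R5 ← R5 + (9/13)·R4: [0, 0, 0, 0, 0, 0]
4 nonzero rows, so the 5 vectors span a space of dimension 4.
Since 4 < 5, the vectors are linearly dependent.

no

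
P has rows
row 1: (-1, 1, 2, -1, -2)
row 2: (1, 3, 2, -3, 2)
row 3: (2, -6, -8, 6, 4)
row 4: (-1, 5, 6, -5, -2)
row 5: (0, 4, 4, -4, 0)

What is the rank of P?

2

Row reduce to echelon form.
R2 ← R2 + R1: [0, 4, 4, -4, 0]
R3 ← R3 + (2)·R1: [0, -4, -4, 4, 0]
R4 ← R4 − R1: [0, 4, 4, -4, 0]
R3 ← R3 + R2: [0, 0, 0, 0, 0]
R4 ← R4 − R2: [0, 0, 0, 0, 0]
R5 ← R5 − R2: [0, 0, 0, 0, 0]
Echelon form has 2 nonzero rows, so rank(P) = 2.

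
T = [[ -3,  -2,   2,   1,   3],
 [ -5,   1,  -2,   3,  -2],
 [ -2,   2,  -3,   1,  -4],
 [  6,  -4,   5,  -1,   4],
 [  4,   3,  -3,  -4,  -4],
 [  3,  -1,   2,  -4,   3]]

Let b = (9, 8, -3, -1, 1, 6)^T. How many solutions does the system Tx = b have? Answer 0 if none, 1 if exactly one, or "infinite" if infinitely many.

0

Row reduce the augmented matrix [T | b].
R2 ← R2 − (5/3)·R1: [0, 13/3, -16/3, 4/3, -7, -7]
R3 ← R3 − (2/3)·R1: [0, 10/3, -13/3, 1/3, -6, -9]
R4 ← R4 + (2)·R1: [0, -8, 9, 1, 10, 17]
R5 ← R5 + (4/3)·R1: [0, 1/3, -1/3, -8/3, 0, 13]
R6 ← R6 + R1: [0, -3, 4, -3, 6, 15]
R3 ← R3 − (10/13)·R2: [0, 0, -3/13, -9/13, -8/13, -47/13]
R4 ← R4 + (24/13)·R2: [0, 0, -11/13, 45/13, -38/13, 53/13]
R5 ← R5 − (1/13)·R2: [0, 0, 1/13, -36/13, 7/13, 176/13]
R6 ← R6 + (9/13)·R2: [0, 0, 4/13, -27/13, 15/13, 132/13]
R4 ← R4 − (11/3)·R3: [0, 0, 0, 6, -2/3, 52/3]
R5 ← R5 + (1/3)·R3: [0, 0, 0, -3, 1/3, 37/3]
R6 ← R6 + (4/3)·R3: [0, 0, 0, -3, 1/3, 16/3]
R5 ← R5 + (1/2)·R4: [0, 0, 0, 0, 0, 21]
R6 ← R6 + (1/2)·R4: [0, 0, 0, 0, 0, 14]
R6 ← R6 − (2/3)·R5: [0, 0, 0, 0, 0, 0]
The echelon form has 5 nonzero rows; the last pivot sits in the augmented column, so rank(T) = 4 but rank([T|b]) = 5.
Since the ranks differ, the system is inconsistent.
It has no solutions.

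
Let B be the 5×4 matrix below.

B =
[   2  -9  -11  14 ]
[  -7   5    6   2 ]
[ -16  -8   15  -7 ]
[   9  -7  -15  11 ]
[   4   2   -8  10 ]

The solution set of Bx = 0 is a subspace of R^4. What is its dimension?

Row reduce to echelon form.
R2 ← R2 + (7/2)·R1: [0, -53/2, -65/2, 51]
R3 ← R3 + (8)·R1: [0, -80, -73, 105]
R4 ← R4 − (9/2)·R1: [0, 67/2, 69/2, -52]
R5 ← R5 − (2)·R1: [0, 20, 14, -18]
R3 ← R3 − (160/53)·R2: [0, 0, 1331/53, -2595/53]
R4 ← R4 + (67/53)·R2: [0, 0, -349/53, 661/53]
R5 ← R5 + (40/53)·R2: [0, 0, -558/53, 1086/53]
R4 ← R4 + (349/1331)·R3: [0, 0, 0, -488/1331]
R5 ← R5 + (558/1331)·R3: [0, 0, 0, -48/1331]
R5 ← R5 − (6/61)·R4: [0, 0, 0, 0]
4 nonzero rows, so rank(B) = 4.
B has 4 columns; by rank–nullity, nullity = 4 − 4 = 0.

0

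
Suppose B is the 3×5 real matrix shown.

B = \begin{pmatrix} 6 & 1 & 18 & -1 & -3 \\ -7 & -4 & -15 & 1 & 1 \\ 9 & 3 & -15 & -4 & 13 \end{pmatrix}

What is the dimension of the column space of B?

3

Row reduce to echelon form.
R2 ← R2 + (7/6)·R1: [0, -17/6, 6, -1/6, -5/2]
R3 ← R3 − (3/2)·R1: [0, 3/2, -42, -5/2, 35/2]
R3 ← R3 + (9/17)·R2: [0, 0, -660/17, -44/17, 275/17]
Echelon form has 3 nonzero rows, so rank(B) = 3.
The column space has dimension equal to the rank: 3.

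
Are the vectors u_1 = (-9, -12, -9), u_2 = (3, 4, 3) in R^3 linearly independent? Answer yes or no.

Form the matrix with these vectors as rows and row reduce.
R2 ← R2 + (1/3)·R1: [0, 0, 0]
1 nonzero row, so the 2 vectors span a space of dimension 1.
Since 1 < 2, the vectors are linearly dependent.

no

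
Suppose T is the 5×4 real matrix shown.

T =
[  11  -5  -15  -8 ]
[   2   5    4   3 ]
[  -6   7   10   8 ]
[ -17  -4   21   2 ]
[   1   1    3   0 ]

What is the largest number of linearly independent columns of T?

Row reduce to echelon form.
R2 ← R2 − (2/11)·R1: [0, 65/11, 74/11, 49/11]
R3 ← R3 + (6/11)·R1: [0, 47/11, 20/11, 40/11]
R4 ← R4 + (17/11)·R1: [0, -129/11, -24/11, -114/11]
R5 ← R5 − (1/11)·R1: [0, 16/11, 48/11, 8/11]
R3 ← R3 − (47/65)·R2: [0, 0, -198/65, 27/65]
R4 ← R4 + (129/65)·R2: [0, 0, 726/65, -99/65]
R5 ← R5 − (16/65)·R2: [0, 0, 176/65, -24/65]
R4 ← R4 + (11/3)·R3: [0, 0, 0, 0]
R5 ← R5 + (8/9)·R3: [0, 0, 0, 0]
Echelon form has 3 nonzero rows, so rank(T) = 3.
The rank gives the maximum number of linearly independent columns: 3.

3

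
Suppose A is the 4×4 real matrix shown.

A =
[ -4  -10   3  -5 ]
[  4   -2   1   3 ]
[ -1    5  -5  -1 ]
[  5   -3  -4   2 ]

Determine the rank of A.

Row reduce to echelon form.
R2 ← R2 + R1: [0, -12, 4, -2]
R3 ← R3 − (1/4)·R1: [0, 15/2, -23/4, 1/4]
R4 ← R4 + (5/4)·R1: [0, -31/2, -1/4, -17/4]
R3 ← R3 + (5/8)·R2: [0, 0, -13/4, -1]
R4 ← R4 − (31/24)·R2: [0, 0, -65/12, -5/3]
R4 ← R4 − (5/3)·R3: [0, 0, 0, 0]
Echelon form has 3 nonzero rows, so rank(A) = 3.

3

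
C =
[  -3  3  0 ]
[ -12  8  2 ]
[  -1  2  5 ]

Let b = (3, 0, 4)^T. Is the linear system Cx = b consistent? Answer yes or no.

Row reduce the augmented matrix [C | b].
R2 ← R2 − (4)·R1: [0, -4, 2, -12]
R3 ← R3 − (1/3)·R1: [0, 1, 5, 3]
R3 ← R3 + (1/4)·R2: [0, 0, 11/2, 0]
The echelon form has 3 nonzero rows, and every pivot lies in the first 3 columns, so rank(C) = rank([C|b]) = 3.
The system is consistent.

yes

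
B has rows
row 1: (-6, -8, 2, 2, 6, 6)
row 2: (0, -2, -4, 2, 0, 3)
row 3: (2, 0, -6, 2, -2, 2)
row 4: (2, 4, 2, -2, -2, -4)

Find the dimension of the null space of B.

4

Row reduce to echelon form.
R3 ← R3 + (1/3)·R1: [0, -8/3, -16/3, 8/3, 0, 4]
R4 ← R4 + (1/3)·R1: [0, 4/3, 8/3, -4/3, 0, -2]
R3 ← R3 − (4/3)·R2: [0, 0, 0, 0, 0, 0]
R4 ← R4 + (2/3)·R2: [0, 0, 0, 0, 0, 0]
2 nonzero rows, so rank(B) = 2.
B has 6 columns; by rank–nullity, nullity = 6 − 2 = 4.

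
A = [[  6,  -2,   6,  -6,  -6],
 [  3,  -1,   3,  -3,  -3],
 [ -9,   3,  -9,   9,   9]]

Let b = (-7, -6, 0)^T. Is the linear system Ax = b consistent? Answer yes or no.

no

Row reduce the augmented matrix [A | b].
R2 ← R2 − (1/2)·R1: [0, 0, 0, 0, 0, -5/2]
R3 ← R3 + (3/2)·R1: [0, 0, 0, 0, 0, -21/2]
R3 ← R3 − (21/5)·R2: [0, 0, 0, 0, 0, 0]
The echelon form has 2 nonzero rows; the last pivot sits in the augmented column, so rank(A) = 1 but rank([A|b]) = 2.
Since the ranks differ, the system is inconsistent.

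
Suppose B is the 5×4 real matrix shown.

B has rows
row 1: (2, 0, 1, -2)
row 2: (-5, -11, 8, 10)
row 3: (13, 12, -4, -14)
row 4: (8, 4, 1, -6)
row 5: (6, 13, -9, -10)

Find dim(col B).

Row reduce to echelon form.
R2 ← R2 + (5/2)·R1: [0, -11, 21/2, 5]
R3 ← R3 − (13/2)·R1: [0, 12, -21/2, -1]
R4 ← R4 − (4)·R1: [0, 4, -3, 2]
R5 ← R5 − (3)·R1: [0, 13, -12, -4]
R3 ← R3 + (12/11)·R2: [0, 0, 21/22, 49/11]
R4 ← R4 + (4/11)·R2: [0, 0, 9/11, 42/11]
R5 ← R5 + (13/11)·R2: [0, 0, 9/22, 21/11]
R4 ← R4 − (6/7)·R3: [0, 0, 0, 0]
R5 ← R5 − (3/7)·R3: [0, 0, 0, 0]
Echelon form has 3 nonzero rows, so rank(B) = 3.
The column space has dimension equal to the rank: 3.

3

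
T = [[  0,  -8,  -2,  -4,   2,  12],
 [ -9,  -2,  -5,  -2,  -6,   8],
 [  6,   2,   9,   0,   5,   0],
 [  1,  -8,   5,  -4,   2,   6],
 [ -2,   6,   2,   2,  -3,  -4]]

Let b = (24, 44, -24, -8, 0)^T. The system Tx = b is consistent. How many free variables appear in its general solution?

1

Row reduce the augmented matrix [T | b].
Swap R1 ↔ R2
R3 ← R3 + (2/3)·R1: [0, 2/3, 17/3, -4/3, 1, 16/3, 16/3]
R4 ← R4 + (1/9)·R1: [0, -74/9, 40/9, -38/9, 4/3, 62/9, -28/9]
R5 ← R5 − (2/9)·R1: [0, 58/9, 28/9, 22/9, -5/3, -52/9, -88/9]
R3 ← R3 + (1/12)·R2: [0, 0, 11/2, -5/3, 7/6, 19/3, 22/3]
R4 ← R4 − (37/36)·R2: [0, 0, 13/2, -1/9, -13/18, -49/9, -250/9]
R5 ← R5 + (29/36)·R2: [0, 0, 3/2, -7/9, -1/18, 35/9, 86/9]
R4 ← R4 − (13/11)·R3: [0, 0, 0, 184/99, -208/99, -1280/99, -328/9]
R5 ← R5 − (3/11)·R3: [0, 0, 0, -32/99, -37/99, 214/99, 68/9]
R5 ← R5 + (4/23)·R4: [0, 0, 0, 0, -17/23, -2/23, 28/23]
The echelon form has 5 nonzero rows, and every pivot lies in the first 6 columns, so rank(T) = rank([T|b]) = 5.
The system is consistent.
Free variables = (unknowns) − (rank) = 6 − 5 = 1.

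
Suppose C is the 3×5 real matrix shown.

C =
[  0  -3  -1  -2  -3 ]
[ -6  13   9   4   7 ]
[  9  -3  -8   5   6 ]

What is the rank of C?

2

Row reduce to echelon form.
Swap R1 ↔ R2
R3 ← R3 + (3/2)·R1: [0, 33/2, 11/2, 11, 33/2]
R3 ← R3 + (11/2)·R2: [0, 0, 0, 0, 0]
Echelon form has 2 nonzero rows, so rank(C) = 2.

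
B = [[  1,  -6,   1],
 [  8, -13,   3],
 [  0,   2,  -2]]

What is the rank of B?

Row reduce to echelon form.
R2 ← R2 − (8)·R1: [0, 35, -5]
R3 ← R3 − (2/35)·R2: [0, 0, -12/7]
Echelon form has 3 nonzero rows, so rank(B) = 3.

3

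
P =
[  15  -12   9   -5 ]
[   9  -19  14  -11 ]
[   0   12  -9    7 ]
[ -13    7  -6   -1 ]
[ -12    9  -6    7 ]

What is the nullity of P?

1

Row reduce to echelon form.
R2 ← R2 − (3/5)·R1: [0, -59/5, 43/5, -8]
R4 ← R4 + (13/15)·R1: [0, -17/5, 9/5, -16/3]
R5 ← R5 + (4/5)·R1: [0, -3/5, 6/5, 3]
R3 ← R3 + (60/59)·R2: [0, 0, -15/59, -67/59]
R4 ← R4 − (17/59)·R2: [0, 0, -40/59, -536/177]
R5 ← R5 − (3/59)·R2: [0, 0, 45/59, 201/59]
R4 ← R4 − (8/3)·R3: [0, 0, 0, 0]
R5 ← R5 + (3)·R3: [0, 0, 0, 0]
3 nonzero rows, so rank(P) = 3.
P has 4 columns; by rank–nullity, nullity = 4 − 3 = 1.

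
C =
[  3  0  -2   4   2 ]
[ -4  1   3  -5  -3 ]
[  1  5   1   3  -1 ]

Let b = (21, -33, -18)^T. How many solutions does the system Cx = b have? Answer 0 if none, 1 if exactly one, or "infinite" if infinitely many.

infinite

Row reduce the augmented matrix [C | b].
R2 ← R2 + (4/3)·R1: [0, 1, 1/3, 1/3, -1/3, -5]
R3 ← R3 − (1/3)·R1: [0, 5, 5/3, 5/3, -5/3, -25]
R3 ← R3 − (5)·R2: [0, 0, 0, 0, 0, 0]
The echelon form has 2 nonzero rows, and every pivot lies in the first 5 columns, so rank(C) = rank([C|b]) = 2.
The system is consistent.
rank = 2 < 5 unknowns, so there are infinitely many solutions.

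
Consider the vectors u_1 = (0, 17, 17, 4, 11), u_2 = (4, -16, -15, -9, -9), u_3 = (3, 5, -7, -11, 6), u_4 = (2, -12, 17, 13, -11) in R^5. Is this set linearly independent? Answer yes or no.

Form the matrix with these vectors as rows and row reduce.
Swap R1 ↔ R2
R3 ← R3 − (3/4)·R1: [0, 17, 17/4, -17/4, 51/4]
R4 ← R4 − (1/2)·R1: [0, -4, 49/2, 35/2, -13/2]
R3 ← R3 − R2: [0, 0, -51/4, -33/4, 7/4]
R4 ← R4 + (4/17)·R2: [0, 0, 57/2, 627/34, -133/34]
R4 ← R4 + (38/17)·R3: [0, 0, 0, 0, 0]
3 nonzero rows, so the 4 vectors span a space of dimension 3.
Since 3 < 4, the vectors are linearly dependent.

no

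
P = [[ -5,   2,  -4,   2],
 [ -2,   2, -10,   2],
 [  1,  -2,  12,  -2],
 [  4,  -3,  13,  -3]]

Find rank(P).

Row reduce to echelon form.
R2 ← R2 − (2/5)·R1: [0, 6/5, -42/5, 6/5]
R3 ← R3 + (1/5)·R1: [0, -8/5, 56/5, -8/5]
R4 ← R4 + (4/5)·R1: [0, -7/5, 49/5, -7/5]
R3 ← R3 + (4/3)·R2: [0, 0, 0, 0]
R4 ← R4 + (7/6)·R2: [0, 0, 0, 0]
Echelon form has 2 nonzero rows, so rank(P) = 2.

2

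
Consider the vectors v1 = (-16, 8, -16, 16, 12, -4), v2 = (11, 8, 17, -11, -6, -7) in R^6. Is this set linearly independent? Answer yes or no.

Form the matrix with these vectors as rows and row reduce.
R2 ← R2 + (11/16)·R1: [0, 27/2, 6, 0, 9/4, -39/4]
2 nonzero rows, so the 2 vectors span a space of dimension 2.
Since 2 = 2, the vectors are linearly independent.

yes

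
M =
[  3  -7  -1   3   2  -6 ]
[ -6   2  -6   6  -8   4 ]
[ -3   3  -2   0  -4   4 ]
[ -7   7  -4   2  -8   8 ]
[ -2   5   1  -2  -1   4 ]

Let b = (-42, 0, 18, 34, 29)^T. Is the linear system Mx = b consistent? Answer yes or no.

Row reduce the augmented matrix [M | b].
R2 ← R2 + (2)·R1: [0, -12, -8, 12, -4, -8, -84]
R3 ← R3 + R1: [0, -4, -3, 3, -2, -2, -24]
R4 ← R4 + (7/3)·R1: [0, -28/3, -19/3, 9, -10/3, -6, -64]
R5 ← R5 + (2/3)·R1: [0, 1/3, 1/3, 0, 1/3, 0, 1]
R3 ← R3 − (1/3)·R2: [0, 0, -1/3, -1, -2/3, 2/3, 4]
R4 ← R4 − (7/9)·R2: [0, 0, -1/9, -1/3, -2/9, 2/9, 4/3]
R5 ← R5 + (1/36)·R2: [0, 0, 1/9, 1/3, 2/9, -2/9, -4/3]
R4 ← R4 − (1/3)·R3: [0, 0, 0, 0, 0, 0, 0]
R5 ← R5 + (1/3)·R3: [0, 0, 0, 0, 0, 0, 0]
The echelon form has 3 nonzero rows, and every pivot lies in the first 6 columns, so rank(M) = rank([M|b]) = 3.
The system is consistent.

yes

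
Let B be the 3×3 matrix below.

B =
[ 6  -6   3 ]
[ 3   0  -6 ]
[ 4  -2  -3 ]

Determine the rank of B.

2

Row reduce to echelon form.
R2 ← R2 − (1/2)·R1: [0, 3, -15/2]
R3 ← R3 − (2/3)·R1: [0, 2, -5]
R3 ← R3 − (2/3)·R2: [0, 0, 0]
Echelon form has 2 nonzero rows, so rank(B) = 2.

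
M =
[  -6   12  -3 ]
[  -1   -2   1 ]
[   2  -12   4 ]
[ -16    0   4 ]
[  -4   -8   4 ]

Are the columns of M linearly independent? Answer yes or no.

Row reduce M to echelon form.
R2 ← R2 − (1/6)·R1: [0, -4, 3/2]
R3 ← R3 + (1/3)·R1: [0, -8, 3]
R4 ← R4 − (8/3)·R1: [0, -32, 12]
R5 ← R5 − (2/3)·R1: [0, -16, 6]
R3 ← R3 − (2)·R2: [0, 0, 0]
R4 ← R4 − (8)·R2: [0, 0, 0]
R5 ← R5 − (4)·R2: [0, 0, 0]
2 pivots among 3 columns.
Only 2 < 3 pivot columns, so the columns are linearly dependent.

no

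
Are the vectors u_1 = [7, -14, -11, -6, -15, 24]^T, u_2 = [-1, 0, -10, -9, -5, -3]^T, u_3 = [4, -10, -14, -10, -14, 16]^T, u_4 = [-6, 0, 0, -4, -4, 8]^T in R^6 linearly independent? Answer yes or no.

Form the matrix with these vectors as rows and row reduce.
R2 ← R2 + (1/7)·R1: [0, -2, -81/7, -69/7, -50/7, 3/7]
R3 ← R3 − (4/7)·R1: [0, -2, -54/7, -46/7, -38/7, 16/7]
R4 ← R4 + (6/7)·R1: [0, -12, -66/7, -64/7, -118/7, 200/7]
R3 ← R3 − R2: [0, 0, 27/7, 23/7, 12/7, 13/7]
R4 ← R4 − (6)·R2: [0, 0, 60, 50, 26, 26]
R4 ← R4 − (140/9)·R3: [0, 0, 0, -10/9, -2/3, -26/9]
4 nonzero rows, so the 4 vectors span a space of dimension 4.
Since 4 = 4, the vectors are linearly independent.

yes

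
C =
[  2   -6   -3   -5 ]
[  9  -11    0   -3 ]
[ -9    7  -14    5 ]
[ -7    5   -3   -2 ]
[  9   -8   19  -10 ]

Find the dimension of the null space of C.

1

Row reduce to echelon form.
R2 ← R2 − (9/2)·R1: [0, 16, 27/2, 39/2]
R3 ← R3 + (9/2)·R1: [0, -20, -55/2, -35/2]
R4 ← R4 + (7/2)·R1: [0, -16, -27/2, -39/2]
R5 ← R5 − (9/2)·R1: [0, 19, 65/2, 25/2]
R3 ← R3 + (5/4)·R2: [0, 0, -85/8, 55/8]
R4 ← R4 + R2: [0, 0, 0, 0]
R5 ← R5 − (19/16)·R2: [0, 0, 527/32, -341/32]
R5 ← R5 + (31/20)·R3: [0, 0, 0, 0]
3 nonzero rows, so rank(C) = 3.
C has 4 columns; by rank–nullity, nullity = 4 − 3 = 1.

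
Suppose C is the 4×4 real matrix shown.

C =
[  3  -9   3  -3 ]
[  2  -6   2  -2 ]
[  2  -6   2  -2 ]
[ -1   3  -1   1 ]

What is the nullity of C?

Row reduce to echelon form.
R2 ← R2 − (2/3)·R1: [0, 0, 0, 0]
R3 ← R3 − (2/3)·R1: [0, 0, 0, 0]
R4 ← R4 + (1/3)·R1: [0, 0, 0, 0]
1 nonzero row, so rank(C) = 1.
C has 4 columns; by rank–nullity, nullity = 4 − 1 = 3.

3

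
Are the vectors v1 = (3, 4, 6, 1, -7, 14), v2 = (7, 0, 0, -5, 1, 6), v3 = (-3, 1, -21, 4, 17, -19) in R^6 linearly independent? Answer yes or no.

yes

Form the matrix with these vectors as rows and row reduce.
R2 ← R2 − (7/3)·R1: [0, -28/3, -14, -22/3, 52/3, -80/3]
R3 ← R3 + R1: [0, 5, -15, 5, 10, -5]
R3 ← R3 + (15/28)·R2: [0, 0, -45/2, 15/14, 135/7, -135/7]
3 nonzero rows, so the 3 vectors span a space of dimension 3.
Since 3 = 3, the vectors are linearly independent.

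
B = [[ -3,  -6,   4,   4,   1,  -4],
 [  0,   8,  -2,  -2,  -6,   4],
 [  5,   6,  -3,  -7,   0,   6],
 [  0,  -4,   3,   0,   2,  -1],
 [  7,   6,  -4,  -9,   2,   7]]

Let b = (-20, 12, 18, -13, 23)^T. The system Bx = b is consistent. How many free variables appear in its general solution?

Row reduce the augmented matrix [B | b].
R3 ← R3 + (5/3)·R1: [0, -4, 11/3, -1/3, 5/3, -2/3, -46/3]
R5 ← R5 + (7/3)·R1: [0, -8, 16/3, 1/3, 13/3, -7/3, -71/3]
R3 ← R3 + (1/2)·R2: [0, 0, 8/3, -4/3, -4/3, 4/3, -28/3]
R4 ← R4 + (1/2)·R2: [0, 0, 2, -1, -1, 1, -7]
R5 ← R5 + R2: [0, 0, 10/3, -5/3, -5/3, 5/3, -35/3]
R4 ← R4 − (3/4)·R3: [0, 0, 0, 0, 0, 0, 0]
R5 ← R5 − (5/4)·R3: [0, 0, 0, 0, 0, 0, 0]
The echelon form has 3 nonzero rows, and every pivot lies in the first 6 columns, so rank(B) = rank([B|b]) = 3.
The system is consistent.
Free variables = (unknowns) − (rank) = 6 − 3 = 3.

3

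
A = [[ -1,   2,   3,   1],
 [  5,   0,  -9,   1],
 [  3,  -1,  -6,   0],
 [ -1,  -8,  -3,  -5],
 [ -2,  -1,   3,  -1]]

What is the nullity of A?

2

Row reduce to echelon form.
R2 ← R2 + (5)·R1: [0, 10, 6, 6]
R3 ← R3 + (3)·R1: [0, 5, 3, 3]
R4 ← R4 − R1: [0, -10, -6, -6]
R5 ← R5 − (2)·R1: [0, -5, -3, -3]
R3 ← R3 − (1/2)·R2: [0, 0, 0, 0]
R4 ← R4 + R2: [0, 0, 0, 0]
R5 ← R5 + (1/2)·R2: [0, 0, 0, 0]
2 nonzero rows, so rank(A) = 2.
A has 4 columns; by rank–nullity, nullity = 4 − 2 = 2.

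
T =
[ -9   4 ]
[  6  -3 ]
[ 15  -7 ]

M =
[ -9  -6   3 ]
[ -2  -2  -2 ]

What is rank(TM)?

2

First compute TM:
[[ 73,  46, -35],
 [-48, -30,  24],
 [-121, -76,  59]]
Now row reduce the product.
R2 ← R2 + (48/73)·R1: [0, 18/73, 72/73]
R3 ← R3 + (121/73)·R1: [0, 18/73, 72/73]
R3 ← R3 − R2: [0, 0, 0]
2 nonzero rows, so rank(TM) = 2.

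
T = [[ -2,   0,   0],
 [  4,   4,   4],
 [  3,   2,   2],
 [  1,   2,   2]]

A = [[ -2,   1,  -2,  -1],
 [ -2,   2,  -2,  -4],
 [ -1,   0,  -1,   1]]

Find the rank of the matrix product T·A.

2

First compute TA:
[[  4,  -2,   4,   2],
 [-20,  12, -20, -16],
 [-12,   7, -12,  -9],
 [ -8,   5,  -8,  -7]]
Now row reduce the product.
R2 ← R2 + (5)·R1: [0, 2, 0, -6]
R3 ← R3 + (3)·R1: [0, 1, 0, -3]
R4 ← R4 + (2)·R1: [0, 1, 0, -3]
R3 ← R3 − (1/2)·R2: [0, 0, 0, 0]
R4 ← R4 − (1/2)·R2: [0, 0, 0, 0]
2 nonzero rows, so rank(TA) = 2.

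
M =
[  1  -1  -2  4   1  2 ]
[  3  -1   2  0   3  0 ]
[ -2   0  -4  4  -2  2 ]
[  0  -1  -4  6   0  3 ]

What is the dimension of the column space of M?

Row reduce to echelon form.
R2 ← R2 − (3)·R1: [0, 2, 8, -12, 0, -6]
R3 ← R3 + (2)·R1: [0, -2, -8, 12, 0, 6]
R3 ← R3 + R2: [0, 0, 0, 0, 0, 0]
R4 ← R4 + (1/2)·R2: [0, 0, 0, 0, 0, 0]
Echelon form has 2 nonzero rows, so rank(M) = 2.
The column space has dimension equal to the rank: 2.

2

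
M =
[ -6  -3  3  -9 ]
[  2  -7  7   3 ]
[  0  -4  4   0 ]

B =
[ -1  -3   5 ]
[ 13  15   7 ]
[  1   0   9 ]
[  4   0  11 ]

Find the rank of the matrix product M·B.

First compute MB:
[[-66, -27, -123],
 [-74, -111,  57],
 [-48, -60,   8]]
Now row reduce the product.
R2 ← R2 − (37/33)·R1: [0, -888/11, 2144/11]
R3 ← R3 − (8/11)·R1: [0, -444/11, 1072/11]
R3 ← R3 − (1/2)·R2: [0, 0, 0]
2 nonzero rows, so rank(MB) = 2.

2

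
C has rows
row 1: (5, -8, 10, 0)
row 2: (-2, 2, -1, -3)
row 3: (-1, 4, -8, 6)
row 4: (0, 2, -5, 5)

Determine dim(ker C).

Row reduce to echelon form.
R2 ← R2 + (2/5)·R1: [0, -6/5, 3, -3]
R3 ← R3 + (1/5)·R1: [0, 12/5, -6, 6]
R3 ← R3 + (2)·R2: [0, 0, 0, 0]
R4 ← R4 + (5/3)·R2: [0, 0, 0, 0]
2 nonzero rows, so rank(C) = 2.
C has 4 columns; by rank–nullity, nullity = 4 − 2 = 2.

2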